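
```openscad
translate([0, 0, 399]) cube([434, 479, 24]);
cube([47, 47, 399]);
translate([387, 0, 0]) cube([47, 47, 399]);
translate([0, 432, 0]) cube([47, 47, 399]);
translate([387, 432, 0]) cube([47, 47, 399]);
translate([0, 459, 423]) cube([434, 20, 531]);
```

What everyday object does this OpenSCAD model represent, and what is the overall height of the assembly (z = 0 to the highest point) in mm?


A chair. The overall height is 954 mm.

A slab on four corner posts with a tall panel at the back — a chair. The seat slab sits at z = 399 with thickness 24, and the 531 mm backrest starts at the seat top, so the overall height is 399 + 24 + 531 = 954 mm.


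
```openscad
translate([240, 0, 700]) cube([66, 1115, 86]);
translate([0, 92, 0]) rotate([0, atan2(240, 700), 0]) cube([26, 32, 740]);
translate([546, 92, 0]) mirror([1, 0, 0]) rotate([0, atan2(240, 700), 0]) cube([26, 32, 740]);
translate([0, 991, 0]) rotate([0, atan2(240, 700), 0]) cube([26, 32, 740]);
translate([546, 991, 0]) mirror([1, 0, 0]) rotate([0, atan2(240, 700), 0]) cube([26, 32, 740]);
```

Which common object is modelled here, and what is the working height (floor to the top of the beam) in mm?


A sawhorse. The overall height is 786 mm.

A beam across two mirrored pairs of raked legs — a sawhorse. The beam's underside is at z = 700 (matching the legs' vertical rise in atan2(240, 700)) and the beam is 86 mm tall, so its top is at 700 + 86 = 786 mm. The raked legs top out at the beam's underside, so that is the highest point.


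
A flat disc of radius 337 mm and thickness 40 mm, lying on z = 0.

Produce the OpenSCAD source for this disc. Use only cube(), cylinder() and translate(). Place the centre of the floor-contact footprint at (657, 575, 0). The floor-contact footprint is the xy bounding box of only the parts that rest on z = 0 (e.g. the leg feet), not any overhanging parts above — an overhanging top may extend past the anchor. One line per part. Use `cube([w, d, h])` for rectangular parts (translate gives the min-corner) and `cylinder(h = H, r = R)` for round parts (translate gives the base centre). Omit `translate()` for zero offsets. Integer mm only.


translate([657, 575, 0]) cylinder(h = 40, r = 337);


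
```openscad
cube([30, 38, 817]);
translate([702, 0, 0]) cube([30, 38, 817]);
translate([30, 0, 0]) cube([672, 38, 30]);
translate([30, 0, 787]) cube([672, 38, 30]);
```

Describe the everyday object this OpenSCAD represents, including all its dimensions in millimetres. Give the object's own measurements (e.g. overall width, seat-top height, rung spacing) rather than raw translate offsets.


A rectangular picture frame lying in the x–z plane (depth along y). The opening is 672 mm wide (x) by 757 mm tall (z), surrounded by a border 30 mm wide on all four sides. The frame is 38 mm deep and is made of two full-height vertical stiles with two horizontal rails fitted between them.


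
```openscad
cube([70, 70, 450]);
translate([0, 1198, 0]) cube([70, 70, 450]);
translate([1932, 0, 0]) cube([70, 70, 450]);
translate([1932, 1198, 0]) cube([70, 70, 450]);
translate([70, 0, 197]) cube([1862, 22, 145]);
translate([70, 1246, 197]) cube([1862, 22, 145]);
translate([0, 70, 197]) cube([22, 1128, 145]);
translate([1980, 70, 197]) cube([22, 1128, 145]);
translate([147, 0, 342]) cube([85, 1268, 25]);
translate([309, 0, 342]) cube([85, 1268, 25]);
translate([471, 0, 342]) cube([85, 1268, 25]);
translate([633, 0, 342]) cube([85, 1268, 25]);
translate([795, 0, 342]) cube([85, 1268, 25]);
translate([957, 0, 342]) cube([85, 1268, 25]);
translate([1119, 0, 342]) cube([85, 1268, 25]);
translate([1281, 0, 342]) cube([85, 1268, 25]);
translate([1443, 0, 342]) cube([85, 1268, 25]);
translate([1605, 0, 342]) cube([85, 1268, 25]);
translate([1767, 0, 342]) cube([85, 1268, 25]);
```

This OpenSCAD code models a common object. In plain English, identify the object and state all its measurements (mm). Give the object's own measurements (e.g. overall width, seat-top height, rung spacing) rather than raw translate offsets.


A bed frame 2002 mm long (x) by 1268 mm wide (y). Four 70×70 mm corner posts, 450 mm tall, at the corners of the footprint. Four rails of 22 mm thickness and 145 mm height run between adjacent posts with their undersides at z = 197 mm, their outer faces flush with the outside of the frame (the two x-running rails run between the posts' inner faces; the two y-running rails run between the posts' inner faces). 11 slats, each 85 mm wide (x) and 25 mm thick, lie across the top of the two x-running rails, running the full 1268 mm width of the frame in y; along x they sit between the end posts with a 77 mm gap after the −x posts and between neighbouring slats, leaving 80 mm before the +x posts.


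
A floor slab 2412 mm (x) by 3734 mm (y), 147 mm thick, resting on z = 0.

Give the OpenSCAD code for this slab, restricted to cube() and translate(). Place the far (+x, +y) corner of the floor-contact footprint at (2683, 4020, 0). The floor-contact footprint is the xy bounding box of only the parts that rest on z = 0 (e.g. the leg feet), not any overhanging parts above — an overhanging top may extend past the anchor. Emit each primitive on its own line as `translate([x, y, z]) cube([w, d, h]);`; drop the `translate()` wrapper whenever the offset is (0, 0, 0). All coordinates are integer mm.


translate([271, 286, 0]) cube([2412, 3734, 147]);


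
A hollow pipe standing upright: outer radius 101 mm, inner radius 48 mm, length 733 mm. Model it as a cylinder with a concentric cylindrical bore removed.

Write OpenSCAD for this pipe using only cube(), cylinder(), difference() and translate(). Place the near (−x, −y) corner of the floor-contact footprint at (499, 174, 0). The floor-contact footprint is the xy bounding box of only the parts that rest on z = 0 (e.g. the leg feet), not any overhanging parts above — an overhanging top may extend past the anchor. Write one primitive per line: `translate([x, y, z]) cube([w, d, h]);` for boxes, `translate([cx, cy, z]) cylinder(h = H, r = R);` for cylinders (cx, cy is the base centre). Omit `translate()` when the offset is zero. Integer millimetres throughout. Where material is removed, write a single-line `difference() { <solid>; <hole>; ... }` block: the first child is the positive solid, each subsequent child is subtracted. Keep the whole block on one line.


difference() { translate([600, 275, 0]) cylinder(h = 733, r = 101); translate([600, 275, 0]) cylinder(h = 733, r = 48); }


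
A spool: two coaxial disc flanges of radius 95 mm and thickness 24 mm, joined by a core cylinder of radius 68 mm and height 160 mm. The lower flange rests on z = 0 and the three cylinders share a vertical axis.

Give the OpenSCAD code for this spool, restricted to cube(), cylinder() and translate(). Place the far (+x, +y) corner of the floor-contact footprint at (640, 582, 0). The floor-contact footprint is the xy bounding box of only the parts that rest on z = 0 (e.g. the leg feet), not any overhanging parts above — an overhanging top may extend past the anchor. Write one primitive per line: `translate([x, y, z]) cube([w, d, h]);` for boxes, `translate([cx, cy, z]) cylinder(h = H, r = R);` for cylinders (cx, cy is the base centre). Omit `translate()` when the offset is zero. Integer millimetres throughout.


translate([545, 487, 0]) cylinder(h = 24, r = 95);
translate([545, 487, 24]) cylinder(h = 160, r = 68);
translate([545, 487, 184]) cylinder(h = 24, r = 95);


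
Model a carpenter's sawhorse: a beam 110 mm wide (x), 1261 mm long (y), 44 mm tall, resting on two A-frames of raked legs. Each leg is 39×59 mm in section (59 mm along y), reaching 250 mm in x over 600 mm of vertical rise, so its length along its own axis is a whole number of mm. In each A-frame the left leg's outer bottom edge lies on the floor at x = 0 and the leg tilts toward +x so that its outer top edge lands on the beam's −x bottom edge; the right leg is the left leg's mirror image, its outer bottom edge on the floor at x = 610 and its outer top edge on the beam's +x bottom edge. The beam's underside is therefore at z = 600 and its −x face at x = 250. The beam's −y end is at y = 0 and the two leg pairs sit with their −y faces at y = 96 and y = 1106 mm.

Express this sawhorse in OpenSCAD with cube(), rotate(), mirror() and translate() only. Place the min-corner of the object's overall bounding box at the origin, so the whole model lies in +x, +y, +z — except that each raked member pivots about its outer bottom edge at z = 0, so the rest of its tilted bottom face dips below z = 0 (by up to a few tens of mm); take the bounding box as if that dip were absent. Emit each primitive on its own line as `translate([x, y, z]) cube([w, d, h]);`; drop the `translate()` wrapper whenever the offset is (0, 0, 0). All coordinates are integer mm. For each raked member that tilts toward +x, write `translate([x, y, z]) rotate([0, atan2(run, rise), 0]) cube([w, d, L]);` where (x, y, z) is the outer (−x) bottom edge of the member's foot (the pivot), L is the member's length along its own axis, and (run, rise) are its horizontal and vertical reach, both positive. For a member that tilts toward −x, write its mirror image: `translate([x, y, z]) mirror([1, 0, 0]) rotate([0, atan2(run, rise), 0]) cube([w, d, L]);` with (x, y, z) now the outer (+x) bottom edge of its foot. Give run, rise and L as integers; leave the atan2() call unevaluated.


translate([250, 0, 600]) cube([110, 1261, 44]);
translate([0, 96, 0]) rotate([0, atan2(250, 600), 0]) cube([39, 59, 650]);
translate([610, 96, 0]) mirror([1, 0, 0]) rotate([0, atan2(250, 600), 0]) cube([39, 59, 650]);
translate([0, 1106, 0]) rotate([0, atan2(250, 600), 0]) cube([39, 59, 650]);
translate([610, 1106, 0]) mirror([1, 0, 0]) rotate([0, atan2(250, 600), 0]) cube([39, 59, 650]);


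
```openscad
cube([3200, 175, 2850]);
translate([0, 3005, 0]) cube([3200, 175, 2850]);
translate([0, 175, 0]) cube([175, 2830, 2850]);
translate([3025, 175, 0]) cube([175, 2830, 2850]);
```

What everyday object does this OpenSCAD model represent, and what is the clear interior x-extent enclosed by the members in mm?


A house (or room) frame. The interior width is 2850 mm.

Four 2850 mm walls enclosing a rectangle with no floor or roof — a room or house frame. Outside width is 3200 mm and wall thickness is 175 mm, so the interior width is 3200 − 2 × 175 = 2850 mm.


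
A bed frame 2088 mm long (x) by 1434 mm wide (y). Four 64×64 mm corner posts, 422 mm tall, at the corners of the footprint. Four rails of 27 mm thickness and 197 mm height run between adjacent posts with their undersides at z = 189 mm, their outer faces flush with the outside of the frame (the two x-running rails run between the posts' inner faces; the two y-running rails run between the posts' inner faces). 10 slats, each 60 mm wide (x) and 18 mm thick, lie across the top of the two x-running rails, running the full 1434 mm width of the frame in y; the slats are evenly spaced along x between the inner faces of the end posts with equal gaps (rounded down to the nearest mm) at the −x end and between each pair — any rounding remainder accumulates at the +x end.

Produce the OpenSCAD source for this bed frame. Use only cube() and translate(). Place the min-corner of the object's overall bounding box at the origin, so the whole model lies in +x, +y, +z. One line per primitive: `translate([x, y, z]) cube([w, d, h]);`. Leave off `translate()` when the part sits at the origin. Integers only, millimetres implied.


cube([64, 64, 422]);
translate([0, 1370, 0]) cube([64, 64, 422]);
translate([2024, 0, 0]) cube([64, 64, 422]);
translate([2024, 1370, 0]) cube([64, 64, 422]);
translate([64, 0, 189]) cube([1960, 27, 197]);
translate([64, 1407, 189]) cube([1960, 27, 197]);
translate([0, 64, 189]) cube([27, 1306, 197]);
translate([2061, 64, 189]) cube([27, 1306, 197]);
translate([187, 0, 386]) cube([60, 1434, 18]);
translate([370, 0, 386]) cube([60, 1434, 18]);
translate([553, 0, 386]) cube([60, 1434, 18]);
translate([736, 0, 386]) cube([60, 1434, 18]);
translate([919, 0, 386]) cube([60, 1434, 18]);
translate([1102, 0, 386]) cube([60, 1434, 18]);
translate([1285, 0, 386]) cube([60, 1434, 18]);
translate([1468, 0, 386]) cube([60, 1434, 18]);
translate([1651, 0, 386]) cube([60, 1434, 18]);
translate([1834, 0, 386]) cube([60, 1434, 18]);


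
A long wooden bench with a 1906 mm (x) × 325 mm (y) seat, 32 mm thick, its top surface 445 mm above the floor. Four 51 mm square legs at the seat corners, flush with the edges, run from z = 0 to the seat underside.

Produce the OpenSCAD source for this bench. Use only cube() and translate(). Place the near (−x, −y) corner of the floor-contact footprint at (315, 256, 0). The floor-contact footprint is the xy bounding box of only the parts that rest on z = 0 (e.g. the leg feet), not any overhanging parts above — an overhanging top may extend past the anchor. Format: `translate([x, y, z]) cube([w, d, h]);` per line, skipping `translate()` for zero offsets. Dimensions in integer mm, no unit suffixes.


translate([315, 256, 413]) cube([1906, 325, 32]);
translate([315, 256, 0]) cube([51, 51, 413]);
translate([315, 530, 0]) cube([51, 51, 413]);
translate([2170, 256, 0]) cube([51, 51, 413]);
translate([2170, 530, 0]) cube([51, 51, 413]);


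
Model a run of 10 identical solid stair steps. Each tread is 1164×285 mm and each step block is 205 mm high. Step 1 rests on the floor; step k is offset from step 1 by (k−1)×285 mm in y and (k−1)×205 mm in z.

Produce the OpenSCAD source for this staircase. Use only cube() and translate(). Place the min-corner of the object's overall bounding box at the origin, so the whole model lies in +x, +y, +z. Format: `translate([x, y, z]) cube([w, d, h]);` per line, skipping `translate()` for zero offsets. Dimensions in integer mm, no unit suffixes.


cube([1164, 285, 205]);
translate([0, 285, 205]) cube([1164, 285, 205]);
translate([0, 570, 410]) cube([1164, 285, 205]);
translate([0, 855, 615]) cube([1164, 285, 205]);
translate([0, 1140, 820]) cube([1164, 285, 205]);
translate([0, 1425, 1025]) cube([1164, 285, 205]);
translate([0, 1710, 1230]) cube([1164, 285, 205]);
translate([0, 1995, 1435]) cube([1164, 285, 205]);
translate([0, 2280, 1640]) cube([1164, 285, 205]);
translate([0, 2565, 1845]) cube([1164, 285, 205]);


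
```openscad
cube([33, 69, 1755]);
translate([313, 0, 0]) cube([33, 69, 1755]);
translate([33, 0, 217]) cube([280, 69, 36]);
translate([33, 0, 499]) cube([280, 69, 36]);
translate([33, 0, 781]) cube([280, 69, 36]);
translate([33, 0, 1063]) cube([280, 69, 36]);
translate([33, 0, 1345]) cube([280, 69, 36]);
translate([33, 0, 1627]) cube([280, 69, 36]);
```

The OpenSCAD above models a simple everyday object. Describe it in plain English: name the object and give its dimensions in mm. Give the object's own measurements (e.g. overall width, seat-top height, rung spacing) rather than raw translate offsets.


A straight ladder. Two 33×69 mm vertical rails, 1755 mm tall, stand 346 mm apart (outside-to-outside) with their front faces coplanar on the −y side. 6 rungs, each 69 mm deep and 36 mm tall, span between the inner faces of the rails, front faces flush with the rails. The lowest rung's underside is at z = 217 mm and rungs are spaced 282 mm apart (underside to underside).


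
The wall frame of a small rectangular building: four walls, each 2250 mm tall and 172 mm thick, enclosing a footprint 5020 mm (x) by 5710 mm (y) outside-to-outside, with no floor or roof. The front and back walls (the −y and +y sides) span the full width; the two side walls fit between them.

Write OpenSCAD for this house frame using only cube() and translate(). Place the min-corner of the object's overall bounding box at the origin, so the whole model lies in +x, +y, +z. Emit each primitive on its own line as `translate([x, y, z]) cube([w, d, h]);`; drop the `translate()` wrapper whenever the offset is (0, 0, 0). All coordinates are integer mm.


cube([5020, 172, 2250]);
translate([0, 5538, 0]) cube([5020, 172, 2250]);
translate([0, 172, 0]) cube([172, 5366, 2250]);
translate([4848, 172, 0]) cube([172, 5366, 2250]);


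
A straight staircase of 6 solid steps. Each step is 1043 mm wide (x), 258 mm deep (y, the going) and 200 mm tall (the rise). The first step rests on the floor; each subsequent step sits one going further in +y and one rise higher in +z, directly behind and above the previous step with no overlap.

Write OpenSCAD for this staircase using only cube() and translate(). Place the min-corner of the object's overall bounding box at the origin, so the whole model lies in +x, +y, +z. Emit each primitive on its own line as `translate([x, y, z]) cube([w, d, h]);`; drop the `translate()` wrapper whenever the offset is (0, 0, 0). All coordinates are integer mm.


cube([1043, 258, 200]);
translate([0, 258, 200]) cube([1043, 258, 200]);
translate([0, 516, 400]) cube([1043, 258, 200]);
translate([0, 774, 600]) cube([1043, 258, 200]);
translate([0, 1032, 800]) cube([1043, 258, 200]);
translate([0, 1290, 1000]) cube([1043, 258, 200]);


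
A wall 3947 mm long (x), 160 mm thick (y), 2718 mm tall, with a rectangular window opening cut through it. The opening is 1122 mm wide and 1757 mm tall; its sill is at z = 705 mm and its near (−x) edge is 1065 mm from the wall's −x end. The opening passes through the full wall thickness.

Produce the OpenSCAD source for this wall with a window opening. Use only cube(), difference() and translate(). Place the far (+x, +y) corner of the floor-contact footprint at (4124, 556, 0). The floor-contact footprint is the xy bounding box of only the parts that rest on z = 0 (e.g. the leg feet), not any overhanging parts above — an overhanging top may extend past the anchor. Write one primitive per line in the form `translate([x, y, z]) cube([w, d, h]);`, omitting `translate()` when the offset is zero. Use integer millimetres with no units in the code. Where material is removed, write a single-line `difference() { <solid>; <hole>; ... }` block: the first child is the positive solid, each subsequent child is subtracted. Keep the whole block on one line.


difference() { translate([177, 396, 0]) cube([3947, 160, 2718]); translate([1242, 396, 705]) cube([1122, 160, 1757]); }


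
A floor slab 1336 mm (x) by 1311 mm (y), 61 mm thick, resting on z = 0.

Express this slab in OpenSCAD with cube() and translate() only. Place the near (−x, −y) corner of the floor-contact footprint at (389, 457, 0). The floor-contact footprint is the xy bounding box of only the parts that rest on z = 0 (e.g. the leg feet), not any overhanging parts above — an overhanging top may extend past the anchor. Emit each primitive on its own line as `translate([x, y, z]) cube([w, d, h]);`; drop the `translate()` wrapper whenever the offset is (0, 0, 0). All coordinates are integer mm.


translate([389, 457, 0]) cube([1336, 1311, 61]);


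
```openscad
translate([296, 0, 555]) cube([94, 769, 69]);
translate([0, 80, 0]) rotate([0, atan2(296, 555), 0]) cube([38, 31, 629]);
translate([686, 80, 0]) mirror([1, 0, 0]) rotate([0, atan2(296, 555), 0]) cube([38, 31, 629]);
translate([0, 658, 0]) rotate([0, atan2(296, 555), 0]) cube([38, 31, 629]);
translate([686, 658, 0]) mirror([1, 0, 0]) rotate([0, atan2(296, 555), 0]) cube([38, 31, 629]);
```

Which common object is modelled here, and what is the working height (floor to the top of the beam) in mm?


A sawhorse. The overall height is 624 mm.

A beam across two mirrored pairs of raked legs — a sawhorse. The beam's underside is at z = 555 (matching the legs' vertical rise in atan2(296, 555)) and the beam is 69 mm tall, so its top is at 555 + 69 = 624 mm. The raked legs top out at the beam's underside, so that is the highest point.


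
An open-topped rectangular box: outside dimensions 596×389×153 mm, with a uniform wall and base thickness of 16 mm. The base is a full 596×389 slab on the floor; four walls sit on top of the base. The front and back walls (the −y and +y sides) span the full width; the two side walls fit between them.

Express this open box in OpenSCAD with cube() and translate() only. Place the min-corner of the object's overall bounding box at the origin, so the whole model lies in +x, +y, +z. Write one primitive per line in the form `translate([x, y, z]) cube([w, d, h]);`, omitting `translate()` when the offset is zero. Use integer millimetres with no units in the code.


cube([596, 389, 16]);
translate([0, 0, 16]) cube([596, 16, 137]);
translate([0, 373, 16]) cube([596, 16, 137]);
translate([0, 16, 16]) cube([16, 357, 137]);
translate([580, 16, 16]) cube([16, 357, 137]);


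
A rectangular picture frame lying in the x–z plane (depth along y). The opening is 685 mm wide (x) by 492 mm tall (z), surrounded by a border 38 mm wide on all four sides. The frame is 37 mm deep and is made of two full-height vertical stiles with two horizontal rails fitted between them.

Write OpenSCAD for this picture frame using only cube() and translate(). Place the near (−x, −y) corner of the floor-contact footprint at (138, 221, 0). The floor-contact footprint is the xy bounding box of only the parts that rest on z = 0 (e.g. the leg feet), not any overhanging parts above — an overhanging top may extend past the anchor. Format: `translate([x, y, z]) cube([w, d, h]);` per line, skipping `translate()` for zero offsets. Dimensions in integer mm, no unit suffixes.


translate([138, 221, 0]) cube([38, 37, 568]);
translate([861, 221, 0]) cube([38, 37, 568]);
translate([176, 221, 0]) cube([685, 37, 38]);
translate([176, 221, 530]) cube([685, 37, 38]);


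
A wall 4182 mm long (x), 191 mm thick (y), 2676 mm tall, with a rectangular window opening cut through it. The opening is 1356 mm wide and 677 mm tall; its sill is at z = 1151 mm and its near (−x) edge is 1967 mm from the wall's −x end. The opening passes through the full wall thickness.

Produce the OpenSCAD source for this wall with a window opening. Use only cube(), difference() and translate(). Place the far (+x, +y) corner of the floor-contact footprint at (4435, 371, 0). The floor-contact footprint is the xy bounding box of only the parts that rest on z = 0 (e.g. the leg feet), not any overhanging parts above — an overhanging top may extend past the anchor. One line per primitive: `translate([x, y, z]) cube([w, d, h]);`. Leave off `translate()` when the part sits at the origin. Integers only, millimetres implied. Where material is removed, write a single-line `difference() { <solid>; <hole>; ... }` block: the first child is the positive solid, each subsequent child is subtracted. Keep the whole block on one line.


difference() { translate([253, 180, 0]) cube([4182, 191, 2676]); translate([2220, 180, 1151]) cube([1356, 191, 677]); }


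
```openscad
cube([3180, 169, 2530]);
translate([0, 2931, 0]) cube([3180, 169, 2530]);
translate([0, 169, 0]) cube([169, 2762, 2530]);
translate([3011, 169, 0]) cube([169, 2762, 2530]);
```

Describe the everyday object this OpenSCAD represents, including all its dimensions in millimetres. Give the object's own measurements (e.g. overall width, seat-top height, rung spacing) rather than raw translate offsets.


The wall frame of a small rectangular building: four walls, each 2530 mm tall and 169 mm thick, enclosing a footprint 3180 mm (x) by 3100 mm (y) outside-to-outside, with no floor or roof. The front and back walls (the −y and +y sides) span the full width; the two side walls fit between them.


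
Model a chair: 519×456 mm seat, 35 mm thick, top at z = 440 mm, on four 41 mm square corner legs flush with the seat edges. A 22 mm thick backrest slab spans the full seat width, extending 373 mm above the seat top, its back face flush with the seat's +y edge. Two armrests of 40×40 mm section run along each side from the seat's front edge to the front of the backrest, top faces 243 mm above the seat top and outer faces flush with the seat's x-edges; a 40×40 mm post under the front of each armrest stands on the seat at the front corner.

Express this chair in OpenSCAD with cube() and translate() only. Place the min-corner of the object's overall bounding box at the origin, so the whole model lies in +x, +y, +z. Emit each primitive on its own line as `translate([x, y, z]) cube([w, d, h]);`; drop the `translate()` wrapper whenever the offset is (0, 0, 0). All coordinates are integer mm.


// leg_h = 440 - 35 = 405
// arm post h = 243 - 40 = 203
translate([0, 0, 405]) cube([519, 456, 35]);
cube([41, 41, 405]);
translate([478, 0, 0]) cube([41, 41, 405]);
translate([0, 415, 0]) cube([41, 41, 405]);
translate([478, 415, 0]) cube([41, 41, 405]);
translate([0, 434, 440]) cube([519, 22, 373]);
translate([0, 0, 643]) cube([40, 434, 40]);
translate([479, 0, 643]) cube([40, 434, 40]);
translate([0, 0, 440]) cube([40, 40, 203]);
translate([479, 0, 440]) cube([40, 40, 203]);


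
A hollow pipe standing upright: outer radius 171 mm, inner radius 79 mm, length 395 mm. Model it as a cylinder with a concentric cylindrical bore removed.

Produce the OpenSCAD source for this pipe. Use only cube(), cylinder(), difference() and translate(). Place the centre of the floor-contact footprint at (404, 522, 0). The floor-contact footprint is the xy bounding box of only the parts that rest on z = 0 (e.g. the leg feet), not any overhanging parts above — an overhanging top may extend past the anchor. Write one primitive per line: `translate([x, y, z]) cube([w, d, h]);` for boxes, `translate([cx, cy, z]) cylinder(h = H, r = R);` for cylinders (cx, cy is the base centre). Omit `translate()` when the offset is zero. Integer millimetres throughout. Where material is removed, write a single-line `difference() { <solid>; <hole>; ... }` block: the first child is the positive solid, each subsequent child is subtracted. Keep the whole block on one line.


difference() { translate([404, 522, 0]) cylinder(h = 395, r = 171); translate([404, 522, 0]) cylinder(h = 395, r = 79); }


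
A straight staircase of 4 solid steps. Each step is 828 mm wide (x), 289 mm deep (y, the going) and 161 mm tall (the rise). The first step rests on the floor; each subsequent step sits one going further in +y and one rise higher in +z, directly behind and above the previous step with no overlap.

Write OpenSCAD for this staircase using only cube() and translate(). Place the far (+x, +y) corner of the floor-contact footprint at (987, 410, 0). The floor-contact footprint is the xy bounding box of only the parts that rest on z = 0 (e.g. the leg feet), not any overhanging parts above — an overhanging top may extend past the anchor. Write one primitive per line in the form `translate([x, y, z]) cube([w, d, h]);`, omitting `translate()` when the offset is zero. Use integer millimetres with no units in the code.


translate([159, 121, 0]) cube([828, 289, 161]);
translate([159, 410, 161]) cube([828, 289, 161]);
translate([159, 699, 322]) cube([828, 289, 161]);
translate([159, 988, 483]) cube([828, 289, 161]);


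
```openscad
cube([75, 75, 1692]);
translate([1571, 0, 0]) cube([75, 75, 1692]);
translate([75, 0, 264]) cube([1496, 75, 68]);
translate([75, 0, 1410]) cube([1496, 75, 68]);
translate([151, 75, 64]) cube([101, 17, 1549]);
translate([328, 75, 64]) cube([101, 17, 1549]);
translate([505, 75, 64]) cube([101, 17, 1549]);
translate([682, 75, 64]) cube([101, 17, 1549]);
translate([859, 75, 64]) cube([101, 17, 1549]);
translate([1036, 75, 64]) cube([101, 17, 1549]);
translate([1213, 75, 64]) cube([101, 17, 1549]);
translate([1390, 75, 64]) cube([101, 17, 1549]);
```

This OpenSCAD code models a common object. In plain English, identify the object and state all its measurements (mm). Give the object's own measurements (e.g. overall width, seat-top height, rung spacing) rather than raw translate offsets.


A fence section. Two 75×75 mm posts, 1692 mm tall, stand on the floor with a clear span of 1496 mm between their inner faces. Two horizontal rails of 75×68 mm section span the gap between the posts with their undersides at z = 264 mm and z = 1410 mm, flush with the posts' −y face. 8 pickets, each 101 mm wide, 17 mm thick and 1549 mm tall, are fixed to the +y face of the rails with their bottoms at z = 64 mm, spaced across the span with a 76 mm gap after the −x post and between neighbouring pickets, with 80 mm left before the +x post.


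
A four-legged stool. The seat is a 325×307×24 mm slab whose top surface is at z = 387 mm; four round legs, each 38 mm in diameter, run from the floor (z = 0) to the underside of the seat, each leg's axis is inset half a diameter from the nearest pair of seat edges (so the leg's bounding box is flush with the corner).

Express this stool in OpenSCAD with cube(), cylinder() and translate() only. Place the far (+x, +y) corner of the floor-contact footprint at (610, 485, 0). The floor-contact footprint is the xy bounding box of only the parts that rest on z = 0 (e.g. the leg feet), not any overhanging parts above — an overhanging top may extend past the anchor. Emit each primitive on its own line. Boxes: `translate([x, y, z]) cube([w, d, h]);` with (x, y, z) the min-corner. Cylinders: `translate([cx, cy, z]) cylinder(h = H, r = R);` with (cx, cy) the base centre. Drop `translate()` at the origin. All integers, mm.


translate([285, 178, 363]) cube([325, 307, 24]);
translate([304, 197, 0]) cylinder(h = 363, r = 19);
translate([591, 197, 0]) cylinder(h = 363, r = 19);
translate([304, 466, 0]) cylinder(h = 363, r = 19);
translate([591, 466, 0]) cylinder(h = 363, r = 19);


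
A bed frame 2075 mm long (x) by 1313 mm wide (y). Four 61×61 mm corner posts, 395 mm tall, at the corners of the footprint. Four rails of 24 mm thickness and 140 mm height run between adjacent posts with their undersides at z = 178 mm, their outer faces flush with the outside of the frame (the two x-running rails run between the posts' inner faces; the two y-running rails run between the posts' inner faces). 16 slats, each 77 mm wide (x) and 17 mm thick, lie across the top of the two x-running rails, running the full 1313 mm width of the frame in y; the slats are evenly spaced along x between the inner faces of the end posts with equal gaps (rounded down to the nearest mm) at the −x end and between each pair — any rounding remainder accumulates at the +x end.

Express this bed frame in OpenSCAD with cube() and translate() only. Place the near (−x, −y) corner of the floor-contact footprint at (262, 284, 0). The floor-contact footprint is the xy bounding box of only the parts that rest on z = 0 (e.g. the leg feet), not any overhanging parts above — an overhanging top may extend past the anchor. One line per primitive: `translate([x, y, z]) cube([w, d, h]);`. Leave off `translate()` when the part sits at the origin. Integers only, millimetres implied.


translate([262, 284, 0]) cube([61, 61, 395]);
translate([262, 1536, 0]) cube([61, 61, 395]);
translate([2276, 284, 0]) cube([61, 61, 395]);
translate([2276, 1536, 0]) cube([61, 61, 395]);
translate([323, 284, 178]) cube([1953, 24, 140]);
translate([323, 1573, 178]) cube([1953, 24, 140]);
translate([262, 345, 178]) cube([24, 1191, 140]);
translate([2313, 345, 178]) cube([24, 1191, 140]);
translate([365, 284, 318]) cube([77, 1313, 17]);
translate([484, 284, 318]) cube([77, 1313, 17]);
translate([603, 284, 318]) cube([77, 1313, 17]);
translate([722, 284, 318]) cube([77, 1313, 17]);
translate([841, 284, 318]) cube([77, 1313, 17]);
translate([960, 284, 318]) cube([77, 1313, 17]);
translate([1079, 284, 318]) cube([77, 1313, 17]);
translate([1198, 284, 318]) cube([77, 1313, 17]);
translate([1317, 284, 318]) cube([77, 1313, 17]);
translate([1436, 284, 318]) cube([77, 1313, 17]);
translate([1555, 284, 318]) cube([77, 1313, 17]);
translate([1674, 284, 318]) cube([77, 1313, 17]);
translate([1793, 284, 318]) cube([77, 1313, 17]);
translate([1912, 284, 318]) cube([77, 1313, 17]);
translate([2031, 284, 318]) cube([77, 1313, 17]);
translate([2150, 284, 318]) cube([77, 1313, 17]);


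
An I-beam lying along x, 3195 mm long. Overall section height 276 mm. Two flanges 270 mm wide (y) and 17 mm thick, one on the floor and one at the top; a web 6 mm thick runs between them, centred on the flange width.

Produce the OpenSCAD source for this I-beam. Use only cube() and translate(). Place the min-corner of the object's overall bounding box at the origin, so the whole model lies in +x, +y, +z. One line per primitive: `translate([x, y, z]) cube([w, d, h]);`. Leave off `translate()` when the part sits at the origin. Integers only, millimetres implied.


cube([3195, 270, 17]);
translate([0, 132, 17]) cube([3195, 6, 242]);
translate([0, 0, 259]) cube([3195, 270, 17]);


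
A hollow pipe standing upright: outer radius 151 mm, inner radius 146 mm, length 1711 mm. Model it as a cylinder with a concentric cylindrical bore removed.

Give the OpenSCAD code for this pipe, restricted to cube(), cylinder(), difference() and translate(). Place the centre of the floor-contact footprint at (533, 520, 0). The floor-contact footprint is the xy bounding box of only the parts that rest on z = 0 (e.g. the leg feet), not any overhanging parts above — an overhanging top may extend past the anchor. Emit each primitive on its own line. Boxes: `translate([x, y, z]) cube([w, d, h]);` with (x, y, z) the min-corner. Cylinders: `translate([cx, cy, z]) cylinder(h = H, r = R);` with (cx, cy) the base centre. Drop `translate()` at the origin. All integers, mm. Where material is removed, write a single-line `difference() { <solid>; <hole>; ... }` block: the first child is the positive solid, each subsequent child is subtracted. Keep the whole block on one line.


difference() { translate([533, 520, 0]) cylinder(h = 1711, r = 151); translate([533, 520, 0]) cylinder(h = 1711, r = 146); }


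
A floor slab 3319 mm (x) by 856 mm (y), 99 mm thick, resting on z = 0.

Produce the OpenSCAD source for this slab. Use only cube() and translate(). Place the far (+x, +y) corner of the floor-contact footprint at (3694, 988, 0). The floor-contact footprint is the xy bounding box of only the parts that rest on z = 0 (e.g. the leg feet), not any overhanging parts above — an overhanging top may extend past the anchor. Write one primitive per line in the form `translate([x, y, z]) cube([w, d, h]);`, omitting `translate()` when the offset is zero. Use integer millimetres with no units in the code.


translate([375, 132, 0]) cube([3319, 856, 99]);


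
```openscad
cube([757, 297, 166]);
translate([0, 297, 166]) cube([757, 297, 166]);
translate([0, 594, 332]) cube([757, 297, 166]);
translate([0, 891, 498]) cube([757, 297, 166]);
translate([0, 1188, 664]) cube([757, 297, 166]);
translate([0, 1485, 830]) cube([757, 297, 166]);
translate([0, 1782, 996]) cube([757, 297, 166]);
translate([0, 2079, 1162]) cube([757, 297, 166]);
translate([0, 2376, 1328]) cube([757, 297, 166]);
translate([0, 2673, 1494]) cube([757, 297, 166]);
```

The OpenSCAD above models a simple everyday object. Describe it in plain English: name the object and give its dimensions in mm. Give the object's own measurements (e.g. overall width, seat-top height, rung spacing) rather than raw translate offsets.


A straight staircase of 10 solid steps. Each step is 757 mm wide (x), 297 mm deep (y, the going) and 166 mm tall (the rise). The first step rests on the floor; each subsequent step sits one going further in +y and one rise higher in +z, directly behind and above the previous step with no overlap.


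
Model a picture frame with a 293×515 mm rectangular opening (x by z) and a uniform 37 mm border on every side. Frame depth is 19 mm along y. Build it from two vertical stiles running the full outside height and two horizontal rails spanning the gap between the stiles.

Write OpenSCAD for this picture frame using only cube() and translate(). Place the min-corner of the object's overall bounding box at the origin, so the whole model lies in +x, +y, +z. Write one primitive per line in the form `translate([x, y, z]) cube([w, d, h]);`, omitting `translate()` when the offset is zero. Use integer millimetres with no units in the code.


cube([37, 19, 589]);
translate([330, 0, 0]) cube([37, 19, 589]);
translate([37, 0, 0]) cube([293, 19, 37]);
translate([37, 0, 552]) cube([293, 19, 37]);


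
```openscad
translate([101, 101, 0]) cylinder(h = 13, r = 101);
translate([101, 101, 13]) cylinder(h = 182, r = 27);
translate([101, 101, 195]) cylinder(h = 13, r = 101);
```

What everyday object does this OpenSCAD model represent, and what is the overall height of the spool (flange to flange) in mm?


A spool. The overall height is 208 mm.

Three coaxial cylinders, large–small–large — a spool. Two 13 mm flanges and a 182 mm core give 13 + 182 + 13 = 208 mm.


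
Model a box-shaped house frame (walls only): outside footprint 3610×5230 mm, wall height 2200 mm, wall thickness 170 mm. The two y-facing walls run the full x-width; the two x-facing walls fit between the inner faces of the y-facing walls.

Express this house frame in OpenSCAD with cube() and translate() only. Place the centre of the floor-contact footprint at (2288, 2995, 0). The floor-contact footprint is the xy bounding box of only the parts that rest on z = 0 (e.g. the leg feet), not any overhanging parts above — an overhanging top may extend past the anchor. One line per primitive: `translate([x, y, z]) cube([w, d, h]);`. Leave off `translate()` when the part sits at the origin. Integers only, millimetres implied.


translate([483, 380, 0]) cube([3610, 170, 2200]);
translate([483, 5440, 0]) cube([3610, 170, 2200]);
translate([483, 550, 0]) cube([170, 4890, 2200]);
translate([3923, 550, 0]) cube([170, 4890, 2200]);


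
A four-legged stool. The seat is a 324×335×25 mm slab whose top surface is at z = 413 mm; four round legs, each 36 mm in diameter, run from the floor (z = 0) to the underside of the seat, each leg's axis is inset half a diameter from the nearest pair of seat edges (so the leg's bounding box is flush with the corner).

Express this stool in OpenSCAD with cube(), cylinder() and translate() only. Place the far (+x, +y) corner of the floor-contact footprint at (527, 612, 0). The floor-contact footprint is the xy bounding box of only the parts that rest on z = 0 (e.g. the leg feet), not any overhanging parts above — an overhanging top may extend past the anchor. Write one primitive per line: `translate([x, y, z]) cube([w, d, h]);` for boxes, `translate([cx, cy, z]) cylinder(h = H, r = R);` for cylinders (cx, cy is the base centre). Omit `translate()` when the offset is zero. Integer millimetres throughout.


translate([203, 277, 388]) cube([324, 335, 25]);
translate([221, 295, 0]) cylinder(h = 388, r = 18);
translate([509, 295, 0]) cylinder(h = 388, r = 18);
translate([221, 594, 0]) cylinder(h = 388, r = 18);
translate([509, 594, 0]) cylinder(h = 388, r = 18);


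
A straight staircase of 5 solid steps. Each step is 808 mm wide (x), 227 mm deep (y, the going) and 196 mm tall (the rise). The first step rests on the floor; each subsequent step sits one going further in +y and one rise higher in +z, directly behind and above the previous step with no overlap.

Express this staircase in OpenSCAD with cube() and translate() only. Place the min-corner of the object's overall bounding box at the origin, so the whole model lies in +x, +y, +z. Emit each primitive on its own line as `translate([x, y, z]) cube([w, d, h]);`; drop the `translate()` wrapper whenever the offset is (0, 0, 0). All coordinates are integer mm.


cube([808, 227, 196]);
translate([0, 227, 196]) cube([808, 227, 196]);
translate([0, 454, 392]) cube([808, 227, 196]);
translate([0, 681, 588]) cube([808, 227, 196]);
translate([0, 908, 784]) cube([808, 227, 196]);


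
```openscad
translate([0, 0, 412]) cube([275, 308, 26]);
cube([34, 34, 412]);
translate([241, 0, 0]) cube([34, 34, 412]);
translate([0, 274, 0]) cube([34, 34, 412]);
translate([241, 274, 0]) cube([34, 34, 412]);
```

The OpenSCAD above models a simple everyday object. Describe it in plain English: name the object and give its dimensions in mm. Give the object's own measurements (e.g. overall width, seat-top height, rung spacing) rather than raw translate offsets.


A four-legged stool. The seat is a 275×308×26 mm slab whose top surface is at z = 438 mm; four square legs, each 34×34 mm in cross-section, run from the floor (z = 0) to the underside of the seat, each flush with a corner of the seat.
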